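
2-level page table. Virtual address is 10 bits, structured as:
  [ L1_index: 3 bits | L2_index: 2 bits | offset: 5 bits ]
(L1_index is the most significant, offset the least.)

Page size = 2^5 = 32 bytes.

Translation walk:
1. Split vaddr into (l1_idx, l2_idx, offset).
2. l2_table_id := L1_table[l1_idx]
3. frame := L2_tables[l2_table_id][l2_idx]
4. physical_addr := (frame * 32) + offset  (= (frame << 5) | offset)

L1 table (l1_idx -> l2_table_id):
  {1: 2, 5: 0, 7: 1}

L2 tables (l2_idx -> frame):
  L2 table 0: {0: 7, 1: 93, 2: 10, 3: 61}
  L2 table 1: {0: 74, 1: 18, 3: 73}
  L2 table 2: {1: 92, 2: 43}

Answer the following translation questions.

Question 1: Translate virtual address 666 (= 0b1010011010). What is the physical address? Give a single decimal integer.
Answer: 250

Derivation:
vaddr = 666 = 0b1010011010
Split: l1_idx=5, l2_idx=0, offset=26
L1[5] = 0
L2[0][0] = 7
paddr = 7 * 32 + 26 = 250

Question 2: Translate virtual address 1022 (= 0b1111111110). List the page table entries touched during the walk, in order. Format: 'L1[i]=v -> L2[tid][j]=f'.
vaddr = 1022 = 0b1111111110
Split: l1_idx=7, l2_idx=3, offset=30

Answer: L1[7]=1 -> L2[1][3]=73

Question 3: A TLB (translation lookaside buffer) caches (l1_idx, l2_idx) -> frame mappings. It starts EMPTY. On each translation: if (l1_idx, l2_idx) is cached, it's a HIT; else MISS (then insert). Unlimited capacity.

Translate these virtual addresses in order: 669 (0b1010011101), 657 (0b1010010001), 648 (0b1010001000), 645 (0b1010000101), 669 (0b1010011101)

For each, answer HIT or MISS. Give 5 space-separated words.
vaddr=669: (5,0) not in TLB -> MISS, insert
vaddr=657: (5,0) in TLB -> HIT
vaddr=648: (5,0) in TLB -> HIT
vaddr=645: (5,0) in TLB -> HIT
vaddr=669: (5,0) in TLB -> HIT

Answer: MISS HIT HIT HIT HIT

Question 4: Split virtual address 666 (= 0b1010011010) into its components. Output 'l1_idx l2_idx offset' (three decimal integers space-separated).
Answer: 5 0 26

Derivation:
vaddr = 666 = 0b1010011010
  top 3 bits -> l1_idx = 5
  next 2 bits -> l2_idx = 0
  bottom 5 bits -> offset = 26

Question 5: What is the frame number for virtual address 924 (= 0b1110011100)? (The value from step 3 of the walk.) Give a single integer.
Answer: 74

Derivation:
vaddr = 924: l1_idx=7, l2_idx=0
L1[7] = 1; L2[1][0] = 74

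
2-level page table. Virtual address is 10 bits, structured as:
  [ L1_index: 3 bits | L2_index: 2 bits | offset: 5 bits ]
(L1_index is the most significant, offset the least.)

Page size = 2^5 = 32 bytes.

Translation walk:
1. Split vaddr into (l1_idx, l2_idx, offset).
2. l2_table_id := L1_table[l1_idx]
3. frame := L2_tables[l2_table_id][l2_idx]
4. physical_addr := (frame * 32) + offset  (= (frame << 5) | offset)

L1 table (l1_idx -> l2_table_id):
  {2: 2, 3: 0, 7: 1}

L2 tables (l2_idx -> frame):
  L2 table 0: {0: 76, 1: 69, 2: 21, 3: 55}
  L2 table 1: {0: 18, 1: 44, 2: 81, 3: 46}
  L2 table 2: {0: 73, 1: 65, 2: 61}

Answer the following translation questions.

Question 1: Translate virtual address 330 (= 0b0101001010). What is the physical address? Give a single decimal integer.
vaddr = 330 = 0b0101001010
Split: l1_idx=2, l2_idx=2, offset=10
L1[2] = 2
L2[2][2] = 61
paddr = 61 * 32 + 10 = 1962

Answer: 1962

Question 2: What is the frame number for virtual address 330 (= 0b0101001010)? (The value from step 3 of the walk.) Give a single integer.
Answer: 61

Derivation:
vaddr = 330: l1_idx=2, l2_idx=2
L1[2] = 2; L2[2][2] = 61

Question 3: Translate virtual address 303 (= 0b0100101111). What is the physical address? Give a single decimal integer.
Answer: 2095

Derivation:
vaddr = 303 = 0b0100101111
Split: l1_idx=2, l2_idx=1, offset=15
L1[2] = 2
L2[2][1] = 65
paddr = 65 * 32 + 15 = 2095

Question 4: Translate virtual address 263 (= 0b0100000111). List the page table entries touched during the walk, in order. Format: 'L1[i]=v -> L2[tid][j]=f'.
vaddr = 263 = 0b0100000111
Split: l1_idx=2, l2_idx=0, offset=7

Answer: L1[2]=2 -> L2[2][0]=73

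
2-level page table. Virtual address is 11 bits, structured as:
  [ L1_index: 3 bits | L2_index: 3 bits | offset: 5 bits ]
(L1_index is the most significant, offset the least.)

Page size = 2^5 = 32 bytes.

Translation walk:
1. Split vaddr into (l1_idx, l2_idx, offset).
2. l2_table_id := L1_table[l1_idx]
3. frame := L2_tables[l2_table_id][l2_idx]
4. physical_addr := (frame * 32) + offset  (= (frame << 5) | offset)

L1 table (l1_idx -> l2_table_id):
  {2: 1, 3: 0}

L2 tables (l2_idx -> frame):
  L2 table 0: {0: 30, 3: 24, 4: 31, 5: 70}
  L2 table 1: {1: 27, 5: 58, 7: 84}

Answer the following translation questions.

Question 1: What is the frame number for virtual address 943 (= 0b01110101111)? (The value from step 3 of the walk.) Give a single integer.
vaddr = 943: l1_idx=3, l2_idx=5
L1[3] = 0; L2[0][5] = 70

Answer: 70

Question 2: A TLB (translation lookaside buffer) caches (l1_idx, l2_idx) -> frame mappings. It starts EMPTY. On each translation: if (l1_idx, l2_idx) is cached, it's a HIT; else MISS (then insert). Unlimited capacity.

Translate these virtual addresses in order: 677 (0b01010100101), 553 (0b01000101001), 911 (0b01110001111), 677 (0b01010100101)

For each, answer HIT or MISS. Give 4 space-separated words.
vaddr=677: (2,5) not in TLB -> MISS, insert
vaddr=553: (2,1) not in TLB -> MISS, insert
vaddr=911: (3,4) not in TLB -> MISS, insert
vaddr=677: (2,5) in TLB -> HIT

Answer: MISS MISS MISS HIT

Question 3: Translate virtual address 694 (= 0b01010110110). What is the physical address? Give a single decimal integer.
vaddr = 694 = 0b01010110110
Split: l1_idx=2, l2_idx=5, offset=22
L1[2] = 1
L2[1][5] = 58
paddr = 58 * 32 + 22 = 1878

Answer: 1878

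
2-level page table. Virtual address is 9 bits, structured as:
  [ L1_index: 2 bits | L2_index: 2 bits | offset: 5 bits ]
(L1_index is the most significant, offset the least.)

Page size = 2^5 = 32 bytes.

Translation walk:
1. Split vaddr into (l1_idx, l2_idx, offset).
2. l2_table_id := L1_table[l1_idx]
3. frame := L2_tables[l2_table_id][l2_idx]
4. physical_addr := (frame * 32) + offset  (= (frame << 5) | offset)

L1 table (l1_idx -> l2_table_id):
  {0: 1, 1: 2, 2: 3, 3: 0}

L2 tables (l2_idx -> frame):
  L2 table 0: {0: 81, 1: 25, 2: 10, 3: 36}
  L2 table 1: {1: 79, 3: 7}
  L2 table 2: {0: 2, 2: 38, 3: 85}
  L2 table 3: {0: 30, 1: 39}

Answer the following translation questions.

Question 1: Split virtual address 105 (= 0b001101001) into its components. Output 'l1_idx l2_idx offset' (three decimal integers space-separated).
Answer: 0 3 9

Derivation:
vaddr = 105 = 0b001101001
  top 2 bits -> l1_idx = 0
  next 2 bits -> l2_idx = 3
  bottom 5 bits -> offset = 9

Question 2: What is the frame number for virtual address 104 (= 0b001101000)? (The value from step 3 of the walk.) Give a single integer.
Answer: 7

Derivation:
vaddr = 104: l1_idx=0, l2_idx=3
L1[0] = 1; L2[1][3] = 7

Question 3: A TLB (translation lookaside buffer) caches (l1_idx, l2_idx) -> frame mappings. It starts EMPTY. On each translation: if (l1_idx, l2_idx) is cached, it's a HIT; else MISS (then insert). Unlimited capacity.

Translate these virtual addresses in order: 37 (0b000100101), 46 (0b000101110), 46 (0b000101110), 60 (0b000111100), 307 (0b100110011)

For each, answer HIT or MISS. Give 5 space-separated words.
vaddr=37: (0,1) not in TLB -> MISS, insert
vaddr=46: (0,1) in TLB -> HIT
vaddr=46: (0,1) in TLB -> HIT
vaddr=60: (0,1) in TLB -> HIT
vaddr=307: (2,1) not in TLB -> MISS, insert

Answer: MISS HIT HIT HIT MISS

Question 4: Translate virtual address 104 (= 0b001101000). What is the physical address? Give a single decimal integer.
Answer: 232

Derivation:
vaddr = 104 = 0b001101000
Split: l1_idx=0, l2_idx=3, offset=8
L1[0] = 1
L2[1][3] = 7
paddr = 7 * 32 + 8 = 232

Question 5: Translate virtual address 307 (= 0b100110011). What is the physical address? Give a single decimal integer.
vaddr = 307 = 0b100110011
Split: l1_idx=2, l2_idx=1, offset=19
L1[2] = 3
L2[3][1] = 39
paddr = 39 * 32 + 19 = 1267

Answer: 1267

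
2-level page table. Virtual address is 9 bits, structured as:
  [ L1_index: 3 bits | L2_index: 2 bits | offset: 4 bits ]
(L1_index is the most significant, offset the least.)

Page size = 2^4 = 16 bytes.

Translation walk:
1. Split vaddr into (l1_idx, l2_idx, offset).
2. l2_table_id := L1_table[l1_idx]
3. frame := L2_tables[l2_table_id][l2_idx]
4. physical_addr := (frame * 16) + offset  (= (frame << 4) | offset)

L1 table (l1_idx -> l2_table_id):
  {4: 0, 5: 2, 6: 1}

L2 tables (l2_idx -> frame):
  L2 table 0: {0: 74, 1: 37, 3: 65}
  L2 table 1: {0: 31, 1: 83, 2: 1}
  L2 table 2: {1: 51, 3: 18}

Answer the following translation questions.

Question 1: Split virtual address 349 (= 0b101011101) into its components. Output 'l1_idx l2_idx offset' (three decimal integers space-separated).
Answer: 5 1 13

Derivation:
vaddr = 349 = 0b101011101
  top 3 bits -> l1_idx = 5
  next 2 bits -> l2_idx = 1
  bottom 4 bits -> offset = 13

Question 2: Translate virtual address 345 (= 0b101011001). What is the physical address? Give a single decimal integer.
vaddr = 345 = 0b101011001
Split: l1_idx=5, l2_idx=1, offset=9
L1[5] = 2
L2[2][1] = 51
paddr = 51 * 16 + 9 = 825

Answer: 825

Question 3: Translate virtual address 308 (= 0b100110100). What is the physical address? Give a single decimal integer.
vaddr = 308 = 0b100110100
Split: l1_idx=4, l2_idx=3, offset=4
L1[4] = 0
L2[0][3] = 65
paddr = 65 * 16 + 4 = 1044

Answer: 1044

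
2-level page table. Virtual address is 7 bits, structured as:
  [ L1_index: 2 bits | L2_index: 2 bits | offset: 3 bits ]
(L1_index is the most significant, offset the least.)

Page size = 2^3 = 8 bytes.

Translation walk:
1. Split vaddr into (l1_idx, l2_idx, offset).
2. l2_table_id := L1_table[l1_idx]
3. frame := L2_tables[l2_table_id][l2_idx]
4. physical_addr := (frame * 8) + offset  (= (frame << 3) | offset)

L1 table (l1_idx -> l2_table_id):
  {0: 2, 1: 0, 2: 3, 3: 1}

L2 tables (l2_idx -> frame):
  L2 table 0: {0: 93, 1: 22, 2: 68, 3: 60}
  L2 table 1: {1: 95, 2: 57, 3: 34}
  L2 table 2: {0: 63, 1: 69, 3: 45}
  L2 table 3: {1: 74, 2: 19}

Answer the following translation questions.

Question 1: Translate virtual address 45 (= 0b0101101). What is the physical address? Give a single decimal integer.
Answer: 181

Derivation:
vaddr = 45 = 0b0101101
Split: l1_idx=1, l2_idx=1, offset=5
L1[1] = 0
L2[0][1] = 22
paddr = 22 * 8 + 5 = 181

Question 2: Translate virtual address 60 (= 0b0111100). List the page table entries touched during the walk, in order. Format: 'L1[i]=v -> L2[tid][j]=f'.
Answer: L1[1]=0 -> L2[0][3]=60

Derivation:
vaddr = 60 = 0b0111100
Split: l1_idx=1, l2_idx=3, offset=4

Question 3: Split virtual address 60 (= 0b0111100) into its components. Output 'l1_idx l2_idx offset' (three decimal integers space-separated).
vaddr = 60 = 0b0111100
  top 2 bits -> l1_idx = 1
  next 2 bits -> l2_idx = 3
  bottom 3 bits -> offset = 4

Answer: 1 3 4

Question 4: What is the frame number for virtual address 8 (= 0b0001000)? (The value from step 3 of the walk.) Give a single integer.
Answer: 69

Derivation:
vaddr = 8: l1_idx=0, l2_idx=1
L1[0] = 2; L2[2][1] = 69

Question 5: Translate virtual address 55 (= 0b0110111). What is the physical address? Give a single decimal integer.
Answer: 551

Derivation:
vaddr = 55 = 0b0110111
Split: l1_idx=1, l2_idx=2, offset=7
L1[1] = 0
L2[0][2] = 68
paddr = 68 * 8 + 7 = 551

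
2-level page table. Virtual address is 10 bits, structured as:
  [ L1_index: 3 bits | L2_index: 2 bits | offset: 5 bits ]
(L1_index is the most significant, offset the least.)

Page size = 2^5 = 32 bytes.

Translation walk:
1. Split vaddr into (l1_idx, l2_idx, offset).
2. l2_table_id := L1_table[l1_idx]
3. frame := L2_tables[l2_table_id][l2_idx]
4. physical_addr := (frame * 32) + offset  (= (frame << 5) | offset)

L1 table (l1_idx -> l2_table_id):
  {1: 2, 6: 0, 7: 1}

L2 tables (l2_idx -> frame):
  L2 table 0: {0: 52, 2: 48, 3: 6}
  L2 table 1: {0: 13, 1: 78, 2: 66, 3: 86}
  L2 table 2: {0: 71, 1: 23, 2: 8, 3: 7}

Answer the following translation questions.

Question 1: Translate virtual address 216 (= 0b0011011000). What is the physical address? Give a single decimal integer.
vaddr = 216 = 0b0011011000
Split: l1_idx=1, l2_idx=2, offset=24
L1[1] = 2
L2[2][2] = 8
paddr = 8 * 32 + 24 = 280

Answer: 280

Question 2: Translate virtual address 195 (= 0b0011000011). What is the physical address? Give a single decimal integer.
Answer: 259

Derivation:
vaddr = 195 = 0b0011000011
Split: l1_idx=1, l2_idx=2, offset=3
L1[1] = 2
L2[2][2] = 8
paddr = 8 * 32 + 3 = 259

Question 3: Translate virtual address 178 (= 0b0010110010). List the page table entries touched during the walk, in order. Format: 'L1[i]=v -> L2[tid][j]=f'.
vaddr = 178 = 0b0010110010
Split: l1_idx=1, l2_idx=1, offset=18

Answer: L1[1]=2 -> L2[2][1]=23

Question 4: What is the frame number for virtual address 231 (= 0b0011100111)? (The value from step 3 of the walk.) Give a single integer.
vaddr = 231: l1_idx=1, l2_idx=3
L1[1] = 2; L2[2][3] = 7

Answer: 7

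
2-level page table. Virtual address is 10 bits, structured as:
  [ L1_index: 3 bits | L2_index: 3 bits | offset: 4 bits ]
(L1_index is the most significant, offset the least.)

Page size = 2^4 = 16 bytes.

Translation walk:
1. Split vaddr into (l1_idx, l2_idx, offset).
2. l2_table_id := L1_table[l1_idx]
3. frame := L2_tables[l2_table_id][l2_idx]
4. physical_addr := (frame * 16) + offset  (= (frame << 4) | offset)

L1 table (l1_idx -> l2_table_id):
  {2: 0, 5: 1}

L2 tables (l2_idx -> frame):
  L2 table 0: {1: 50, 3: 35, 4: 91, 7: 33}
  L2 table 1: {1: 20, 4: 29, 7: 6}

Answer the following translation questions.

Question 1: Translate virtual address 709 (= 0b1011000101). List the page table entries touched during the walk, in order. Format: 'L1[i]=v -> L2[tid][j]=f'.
vaddr = 709 = 0b1011000101
Split: l1_idx=5, l2_idx=4, offset=5

Answer: L1[5]=1 -> L2[1][4]=29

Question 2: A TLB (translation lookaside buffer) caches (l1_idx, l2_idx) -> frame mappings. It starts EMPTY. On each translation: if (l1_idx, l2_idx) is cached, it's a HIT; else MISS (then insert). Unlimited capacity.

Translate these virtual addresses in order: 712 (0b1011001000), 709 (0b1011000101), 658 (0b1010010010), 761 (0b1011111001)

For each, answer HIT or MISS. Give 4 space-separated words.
Answer: MISS HIT MISS MISS

Derivation:
vaddr=712: (5,4) not in TLB -> MISS, insert
vaddr=709: (5,4) in TLB -> HIT
vaddr=658: (5,1) not in TLB -> MISS, insert
vaddr=761: (5,7) not in TLB -> MISS, insert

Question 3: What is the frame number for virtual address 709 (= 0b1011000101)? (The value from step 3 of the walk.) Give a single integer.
vaddr = 709: l1_idx=5, l2_idx=4
L1[5] = 1; L2[1][4] = 29

Answer: 29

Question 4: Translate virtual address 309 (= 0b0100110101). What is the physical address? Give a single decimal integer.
vaddr = 309 = 0b0100110101
Split: l1_idx=2, l2_idx=3, offset=5
L1[2] = 0
L2[0][3] = 35
paddr = 35 * 16 + 5 = 565

Answer: 565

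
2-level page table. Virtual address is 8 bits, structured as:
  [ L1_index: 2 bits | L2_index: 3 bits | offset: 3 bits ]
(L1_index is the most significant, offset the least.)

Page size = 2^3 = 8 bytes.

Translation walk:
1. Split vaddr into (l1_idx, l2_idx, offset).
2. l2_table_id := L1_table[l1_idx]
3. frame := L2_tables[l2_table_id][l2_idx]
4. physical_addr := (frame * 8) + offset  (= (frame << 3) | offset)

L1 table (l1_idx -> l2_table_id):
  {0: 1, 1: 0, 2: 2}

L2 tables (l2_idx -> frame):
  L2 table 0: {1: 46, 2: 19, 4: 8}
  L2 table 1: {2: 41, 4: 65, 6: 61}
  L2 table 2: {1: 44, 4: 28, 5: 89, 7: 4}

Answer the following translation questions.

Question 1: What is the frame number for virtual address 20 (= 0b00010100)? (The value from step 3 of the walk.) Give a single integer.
vaddr = 20: l1_idx=0, l2_idx=2
L1[0] = 1; L2[1][2] = 41

Answer: 41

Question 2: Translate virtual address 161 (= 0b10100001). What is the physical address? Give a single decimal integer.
vaddr = 161 = 0b10100001
Split: l1_idx=2, l2_idx=4, offset=1
L1[2] = 2
L2[2][4] = 28
paddr = 28 * 8 + 1 = 225

Answer: 225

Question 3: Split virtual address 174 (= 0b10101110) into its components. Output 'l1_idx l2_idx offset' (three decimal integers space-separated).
vaddr = 174 = 0b10101110
  top 2 bits -> l1_idx = 2
  next 3 bits -> l2_idx = 5
  bottom 3 bits -> offset = 6

Answer: 2 5 6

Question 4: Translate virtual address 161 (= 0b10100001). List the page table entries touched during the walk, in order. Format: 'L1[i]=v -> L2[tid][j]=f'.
Answer: L1[2]=2 -> L2[2][4]=28

Derivation:
vaddr = 161 = 0b10100001
Split: l1_idx=2, l2_idx=4, offset=1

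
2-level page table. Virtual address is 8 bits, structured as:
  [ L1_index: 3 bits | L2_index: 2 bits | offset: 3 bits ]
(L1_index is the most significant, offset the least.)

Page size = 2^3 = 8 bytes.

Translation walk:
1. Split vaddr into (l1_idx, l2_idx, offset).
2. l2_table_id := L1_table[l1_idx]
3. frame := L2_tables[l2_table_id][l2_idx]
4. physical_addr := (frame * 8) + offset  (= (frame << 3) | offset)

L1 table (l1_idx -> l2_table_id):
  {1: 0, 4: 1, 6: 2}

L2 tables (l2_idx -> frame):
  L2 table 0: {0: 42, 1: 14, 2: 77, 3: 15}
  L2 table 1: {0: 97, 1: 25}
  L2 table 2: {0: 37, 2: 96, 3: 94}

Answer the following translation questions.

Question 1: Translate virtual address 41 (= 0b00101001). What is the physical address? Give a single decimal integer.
Answer: 113

Derivation:
vaddr = 41 = 0b00101001
Split: l1_idx=1, l2_idx=1, offset=1
L1[1] = 0
L2[0][1] = 14
paddr = 14 * 8 + 1 = 113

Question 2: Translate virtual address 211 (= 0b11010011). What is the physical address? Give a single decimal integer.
Answer: 771

Derivation:
vaddr = 211 = 0b11010011
Split: l1_idx=6, l2_idx=2, offset=3
L1[6] = 2
L2[2][2] = 96
paddr = 96 * 8 + 3 = 771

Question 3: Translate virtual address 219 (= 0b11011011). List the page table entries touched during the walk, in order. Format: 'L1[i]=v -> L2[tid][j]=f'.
Answer: L1[6]=2 -> L2[2][3]=94

Derivation:
vaddr = 219 = 0b11011011
Split: l1_idx=6, l2_idx=3, offset=3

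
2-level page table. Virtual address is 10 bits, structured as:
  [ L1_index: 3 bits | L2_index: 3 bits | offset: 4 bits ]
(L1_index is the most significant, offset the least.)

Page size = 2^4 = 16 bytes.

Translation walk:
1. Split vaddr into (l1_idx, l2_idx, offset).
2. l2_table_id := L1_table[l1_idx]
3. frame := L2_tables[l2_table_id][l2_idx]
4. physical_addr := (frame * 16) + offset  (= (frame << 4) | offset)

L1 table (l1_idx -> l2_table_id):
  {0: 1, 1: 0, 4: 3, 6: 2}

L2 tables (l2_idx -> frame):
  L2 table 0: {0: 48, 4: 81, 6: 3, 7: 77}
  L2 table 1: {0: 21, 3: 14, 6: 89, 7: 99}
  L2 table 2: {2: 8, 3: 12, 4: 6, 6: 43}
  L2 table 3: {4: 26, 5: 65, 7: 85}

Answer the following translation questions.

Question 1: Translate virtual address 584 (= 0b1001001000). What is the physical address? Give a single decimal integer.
vaddr = 584 = 0b1001001000
Split: l1_idx=4, l2_idx=4, offset=8
L1[4] = 3
L2[3][4] = 26
paddr = 26 * 16 + 8 = 424

Answer: 424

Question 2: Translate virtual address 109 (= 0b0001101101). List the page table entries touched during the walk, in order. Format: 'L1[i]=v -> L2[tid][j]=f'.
Answer: L1[0]=1 -> L2[1][6]=89

Derivation:
vaddr = 109 = 0b0001101101
Split: l1_idx=0, l2_idx=6, offset=13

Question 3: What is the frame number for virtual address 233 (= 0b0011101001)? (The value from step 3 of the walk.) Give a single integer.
Answer: 3

Derivation:
vaddr = 233: l1_idx=1, l2_idx=6
L1[1] = 0; L2[0][6] = 3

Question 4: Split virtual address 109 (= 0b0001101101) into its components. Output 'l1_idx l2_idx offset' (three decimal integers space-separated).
vaddr = 109 = 0b0001101101
  top 3 bits -> l1_idx = 0
  next 3 bits -> l2_idx = 6
  bottom 4 bits -> offset = 13

Answer: 0 6 13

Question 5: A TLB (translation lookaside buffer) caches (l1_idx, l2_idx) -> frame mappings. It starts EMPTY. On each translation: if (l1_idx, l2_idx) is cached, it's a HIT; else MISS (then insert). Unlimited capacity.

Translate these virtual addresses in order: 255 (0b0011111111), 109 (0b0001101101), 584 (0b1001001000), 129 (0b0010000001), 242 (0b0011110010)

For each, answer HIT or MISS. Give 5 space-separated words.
Answer: MISS MISS MISS MISS HIT

Derivation:
vaddr=255: (1,7) not in TLB -> MISS, insert
vaddr=109: (0,6) not in TLB -> MISS, insert
vaddr=584: (4,4) not in TLB -> MISS, insert
vaddr=129: (1,0) not in TLB -> MISS, insert
vaddr=242: (1,7) in TLB -> HIT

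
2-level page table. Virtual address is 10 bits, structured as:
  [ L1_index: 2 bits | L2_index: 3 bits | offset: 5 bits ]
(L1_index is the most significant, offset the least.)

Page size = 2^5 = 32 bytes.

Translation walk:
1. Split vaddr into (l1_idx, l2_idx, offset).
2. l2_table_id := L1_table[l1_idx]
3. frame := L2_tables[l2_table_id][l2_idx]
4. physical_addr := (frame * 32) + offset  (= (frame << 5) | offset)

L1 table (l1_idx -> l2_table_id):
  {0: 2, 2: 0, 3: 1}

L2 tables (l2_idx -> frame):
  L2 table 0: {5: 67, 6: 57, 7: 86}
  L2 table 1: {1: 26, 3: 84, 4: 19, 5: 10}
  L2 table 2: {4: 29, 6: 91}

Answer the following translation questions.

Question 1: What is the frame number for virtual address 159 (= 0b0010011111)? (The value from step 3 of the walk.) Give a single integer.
Answer: 29

Derivation:
vaddr = 159: l1_idx=0, l2_idx=4
L1[0] = 2; L2[2][4] = 29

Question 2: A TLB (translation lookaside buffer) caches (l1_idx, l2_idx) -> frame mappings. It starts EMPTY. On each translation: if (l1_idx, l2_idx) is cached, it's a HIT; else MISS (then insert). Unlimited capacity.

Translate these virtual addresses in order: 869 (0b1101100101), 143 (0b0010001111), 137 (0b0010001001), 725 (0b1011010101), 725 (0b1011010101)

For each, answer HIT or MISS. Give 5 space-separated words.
vaddr=869: (3,3) not in TLB -> MISS, insert
vaddr=143: (0,4) not in TLB -> MISS, insert
vaddr=137: (0,4) in TLB -> HIT
vaddr=725: (2,6) not in TLB -> MISS, insert
vaddr=725: (2,6) in TLB -> HIT

Answer: MISS MISS HIT MISS HIT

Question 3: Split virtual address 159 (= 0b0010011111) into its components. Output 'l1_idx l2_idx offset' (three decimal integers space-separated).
Answer: 0 4 31

Derivation:
vaddr = 159 = 0b0010011111
  top 2 bits -> l1_idx = 0
  next 3 bits -> l2_idx = 4
  bottom 5 bits -> offset = 31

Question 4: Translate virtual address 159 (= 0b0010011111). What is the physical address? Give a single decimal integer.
vaddr = 159 = 0b0010011111
Split: l1_idx=0, l2_idx=4, offset=31
L1[0] = 2
L2[2][4] = 29
paddr = 29 * 32 + 31 = 959

Answer: 959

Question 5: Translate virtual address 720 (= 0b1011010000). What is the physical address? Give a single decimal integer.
Answer: 1840

Derivation:
vaddr = 720 = 0b1011010000
Split: l1_idx=2, l2_idx=6, offset=16
L1[2] = 0
L2[0][6] = 57
paddr = 57 * 32 + 16 = 1840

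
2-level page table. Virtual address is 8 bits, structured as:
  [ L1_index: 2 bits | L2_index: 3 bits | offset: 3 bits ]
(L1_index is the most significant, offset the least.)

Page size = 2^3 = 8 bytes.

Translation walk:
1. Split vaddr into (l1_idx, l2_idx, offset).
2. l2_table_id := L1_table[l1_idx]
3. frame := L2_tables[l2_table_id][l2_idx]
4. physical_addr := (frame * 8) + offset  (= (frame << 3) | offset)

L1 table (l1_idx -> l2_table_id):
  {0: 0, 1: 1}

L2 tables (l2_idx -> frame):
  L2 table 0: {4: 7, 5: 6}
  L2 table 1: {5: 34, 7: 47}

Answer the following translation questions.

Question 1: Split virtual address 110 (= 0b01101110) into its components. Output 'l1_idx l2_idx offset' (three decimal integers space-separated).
Answer: 1 5 6

Derivation:
vaddr = 110 = 0b01101110
  top 2 bits -> l1_idx = 1
  next 3 bits -> l2_idx = 5
  bottom 3 bits -> offset = 6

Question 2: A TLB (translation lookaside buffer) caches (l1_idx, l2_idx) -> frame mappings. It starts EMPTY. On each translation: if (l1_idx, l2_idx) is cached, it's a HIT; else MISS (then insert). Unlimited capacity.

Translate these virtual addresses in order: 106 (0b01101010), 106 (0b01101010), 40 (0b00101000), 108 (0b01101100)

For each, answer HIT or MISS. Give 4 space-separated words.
Answer: MISS HIT MISS HIT

Derivation:
vaddr=106: (1,5) not in TLB -> MISS, insert
vaddr=106: (1,5) in TLB -> HIT
vaddr=40: (0,5) not in TLB -> MISS, insert
vaddr=108: (1,5) in TLB -> HIT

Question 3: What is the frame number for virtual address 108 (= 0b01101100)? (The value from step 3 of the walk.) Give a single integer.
Answer: 34

Derivation:
vaddr = 108: l1_idx=1, l2_idx=5
L1[1] = 1; L2[1][5] = 34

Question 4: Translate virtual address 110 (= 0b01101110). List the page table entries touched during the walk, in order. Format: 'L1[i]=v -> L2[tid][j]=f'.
Answer: L1[1]=1 -> L2[1][5]=34

Derivation:
vaddr = 110 = 0b01101110
Split: l1_idx=1, l2_idx=5, offset=6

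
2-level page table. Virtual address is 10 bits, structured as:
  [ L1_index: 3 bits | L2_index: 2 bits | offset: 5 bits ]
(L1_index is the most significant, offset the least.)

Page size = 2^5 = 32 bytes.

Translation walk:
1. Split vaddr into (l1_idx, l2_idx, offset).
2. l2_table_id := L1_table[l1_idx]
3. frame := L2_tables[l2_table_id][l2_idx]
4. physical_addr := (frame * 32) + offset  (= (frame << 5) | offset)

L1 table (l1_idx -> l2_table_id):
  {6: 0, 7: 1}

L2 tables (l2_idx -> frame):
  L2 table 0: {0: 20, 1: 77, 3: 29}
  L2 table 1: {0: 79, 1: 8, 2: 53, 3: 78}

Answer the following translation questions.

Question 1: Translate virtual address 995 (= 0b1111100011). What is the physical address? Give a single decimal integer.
vaddr = 995 = 0b1111100011
Split: l1_idx=7, l2_idx=3, offset=3
L1[7] = 1
L2[1][3] = 78
paddr = 78 * 32 + 3 = 2499

Answer: 2499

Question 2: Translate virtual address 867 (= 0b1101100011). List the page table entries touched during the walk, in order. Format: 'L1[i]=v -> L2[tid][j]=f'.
vaddr = 867 = 0b1101100011
Split: l1_idx=6, l2_idx=3, offset=3

Answer: L1[6]=0 -> L2[0][3]=29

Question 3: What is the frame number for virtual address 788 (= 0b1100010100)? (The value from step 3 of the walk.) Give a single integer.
vaddr = 788: l1_idx=6, l2_idx=0
L1[6] = 0; L2[0][0] = 20

Answer: 20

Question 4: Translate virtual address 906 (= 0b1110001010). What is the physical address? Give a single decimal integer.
vaddr = 906 = 0b1110001010
Split: l1_idx=7, l2_idx=0, offset=10
L1[7] = 1
L2[1][0] = 79
paddr = 79 * 32 + 10 = 2538

Answer: 2538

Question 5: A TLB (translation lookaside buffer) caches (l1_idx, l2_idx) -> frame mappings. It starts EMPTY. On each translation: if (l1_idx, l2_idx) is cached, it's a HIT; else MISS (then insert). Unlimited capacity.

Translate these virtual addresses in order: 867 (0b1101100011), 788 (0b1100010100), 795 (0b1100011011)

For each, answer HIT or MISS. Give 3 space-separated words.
Answer: MISS MISS HIT

Derivation:
vaddr=867: (6,3) not in TLB -> MISS, insert
vaddr=788: (6,0) not in TLB -> MISS, insert
vaddr=795: (6,0) in TLB -> HIT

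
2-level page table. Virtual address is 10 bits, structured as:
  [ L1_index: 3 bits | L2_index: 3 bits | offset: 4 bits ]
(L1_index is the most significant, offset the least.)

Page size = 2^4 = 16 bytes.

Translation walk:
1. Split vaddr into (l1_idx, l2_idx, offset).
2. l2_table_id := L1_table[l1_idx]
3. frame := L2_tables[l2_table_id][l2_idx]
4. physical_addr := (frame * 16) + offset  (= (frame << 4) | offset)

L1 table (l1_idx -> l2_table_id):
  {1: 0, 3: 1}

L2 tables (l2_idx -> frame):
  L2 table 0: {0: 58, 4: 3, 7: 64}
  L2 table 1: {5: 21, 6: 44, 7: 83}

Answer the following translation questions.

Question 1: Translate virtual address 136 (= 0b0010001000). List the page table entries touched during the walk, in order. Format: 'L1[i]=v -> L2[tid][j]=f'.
vaddr = 136 = 0b0010001000
Split: l1_idx=1, l2_idx=0, offset=8

Answer: L1[1]=0 -> L2[0][0]=58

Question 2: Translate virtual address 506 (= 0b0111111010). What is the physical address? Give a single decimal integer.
Answer: 1338

Derivation:
vaddr = 506 = 0b0111111010
Split: l1_idx=3, l2_idx=7, offset=10
L1[3] = 1
L2[1][7] = 83
paddr = 83 * 16 + 10 = 1338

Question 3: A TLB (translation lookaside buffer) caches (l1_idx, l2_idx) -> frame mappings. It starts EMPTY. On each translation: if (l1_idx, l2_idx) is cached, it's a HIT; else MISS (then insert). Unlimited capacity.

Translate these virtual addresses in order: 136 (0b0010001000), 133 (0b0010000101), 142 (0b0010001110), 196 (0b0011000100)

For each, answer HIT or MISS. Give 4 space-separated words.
Answer: MISS HIT HIT MISS

Derivation:
vaddr=136: (1,0) not in TLB -> MISS, insert
vaddr=133: (1,0) in TLB -> HIT
vaddr=142: (1,0) in TLB -> HIT
vaddr=196: (1,4) not in TLB -> MISS, insert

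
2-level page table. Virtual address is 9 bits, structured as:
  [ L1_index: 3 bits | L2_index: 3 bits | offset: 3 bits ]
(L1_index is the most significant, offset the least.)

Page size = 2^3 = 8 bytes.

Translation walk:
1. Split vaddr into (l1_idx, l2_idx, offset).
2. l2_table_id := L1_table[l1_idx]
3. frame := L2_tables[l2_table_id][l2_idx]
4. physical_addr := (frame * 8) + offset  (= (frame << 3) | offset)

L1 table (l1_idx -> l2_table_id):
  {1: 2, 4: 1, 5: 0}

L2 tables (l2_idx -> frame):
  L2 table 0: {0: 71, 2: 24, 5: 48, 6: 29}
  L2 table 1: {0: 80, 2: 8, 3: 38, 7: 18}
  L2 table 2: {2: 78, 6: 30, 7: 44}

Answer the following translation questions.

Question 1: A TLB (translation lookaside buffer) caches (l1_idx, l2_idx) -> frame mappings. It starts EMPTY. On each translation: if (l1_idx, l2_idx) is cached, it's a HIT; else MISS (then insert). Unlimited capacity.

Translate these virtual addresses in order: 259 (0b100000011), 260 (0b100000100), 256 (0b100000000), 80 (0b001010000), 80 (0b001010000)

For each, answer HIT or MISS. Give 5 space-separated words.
Answer: MISS HIT HIT MISS HIT

Derivation:
vaddr=259: (4,0) not in TLB -> MISS, insert
vaddr=260: (4,0) in TLB -> HIT
vaddr=256: (4,0) in TLB -> HIT
vaddr=80: (1,2) not in TLB -> MISS, insert
vaddr=80: (1,2) in TLB -> HIT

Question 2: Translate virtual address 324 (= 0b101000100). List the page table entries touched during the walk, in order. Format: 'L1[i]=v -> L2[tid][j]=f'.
vaddr = 324 = 0b101000100
Split: l1_idx=5, l2_idx=0, offset=4

Answer: L1[5]=0 -> L2[0][0]=71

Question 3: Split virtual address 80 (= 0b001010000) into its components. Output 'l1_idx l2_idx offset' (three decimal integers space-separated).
vaddr = 80 = 0b001010000
  top 3 bits -> l1_idx = 1
  next 3 bits -> l2_idx = 2
  bottom 3 bits -> offset = 0

Answer: 1 2 0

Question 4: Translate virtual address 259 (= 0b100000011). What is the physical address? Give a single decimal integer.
vaddr = 259 = 0b100000011
Split: l1_idx=4, l2_idx=0, offset=3
L1[4] = 1
L2[1][0] = 80
paddr = 80 * 8 + 3 = 643

Answer: 643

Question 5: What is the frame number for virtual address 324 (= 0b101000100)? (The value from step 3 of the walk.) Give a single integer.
Answer: 71

Derivation:
vaddr = 324: l1_idx=5, l2_idx=0
L1[5] = 0; L2[0][0] = 71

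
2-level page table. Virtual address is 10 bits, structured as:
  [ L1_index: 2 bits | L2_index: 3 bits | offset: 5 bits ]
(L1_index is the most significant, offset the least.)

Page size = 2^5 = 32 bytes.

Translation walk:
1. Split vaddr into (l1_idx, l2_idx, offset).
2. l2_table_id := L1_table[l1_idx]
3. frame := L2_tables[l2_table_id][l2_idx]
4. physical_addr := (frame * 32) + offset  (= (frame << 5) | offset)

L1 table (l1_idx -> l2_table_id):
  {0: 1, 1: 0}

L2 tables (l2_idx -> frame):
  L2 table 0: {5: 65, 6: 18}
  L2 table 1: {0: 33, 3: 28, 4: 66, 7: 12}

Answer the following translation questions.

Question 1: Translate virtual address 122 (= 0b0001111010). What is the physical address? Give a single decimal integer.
vaddr = 122 = 0b0001111010
Split: l1_idx=0, l2_idx=3, offset=26
L1[0] = 1
L2[1][3] = 28
paddr = 28 * 32 + 26 = 922

Answer: 922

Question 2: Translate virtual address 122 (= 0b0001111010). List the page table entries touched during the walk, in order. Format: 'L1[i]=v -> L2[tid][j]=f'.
Answer: L1[0]=1 -> L2[1][3]=28

Derivation:
vaddr = 122 = 0b0001111010
Split: l1_idx=0, l2_idx=3, offset=26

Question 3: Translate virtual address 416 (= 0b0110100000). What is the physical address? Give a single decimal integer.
vaddr = 416 = 0b0110100000
Split: l1_idx=1, l2_idx=5, offset=0
L1[1] = 0
L2[0][5] = 65
paddr = 65 * 32 + 0 = 2080

Answer: 2080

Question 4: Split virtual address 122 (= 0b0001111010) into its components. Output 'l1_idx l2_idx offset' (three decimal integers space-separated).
Answer: 0 3 26

Derivation:
vaddr = 122 = 0b0001111010
  top 2 bits -> l1_idx = 0
  next 3 bits -> l2_idx = 3
  bottom 5 bits -> offset = 26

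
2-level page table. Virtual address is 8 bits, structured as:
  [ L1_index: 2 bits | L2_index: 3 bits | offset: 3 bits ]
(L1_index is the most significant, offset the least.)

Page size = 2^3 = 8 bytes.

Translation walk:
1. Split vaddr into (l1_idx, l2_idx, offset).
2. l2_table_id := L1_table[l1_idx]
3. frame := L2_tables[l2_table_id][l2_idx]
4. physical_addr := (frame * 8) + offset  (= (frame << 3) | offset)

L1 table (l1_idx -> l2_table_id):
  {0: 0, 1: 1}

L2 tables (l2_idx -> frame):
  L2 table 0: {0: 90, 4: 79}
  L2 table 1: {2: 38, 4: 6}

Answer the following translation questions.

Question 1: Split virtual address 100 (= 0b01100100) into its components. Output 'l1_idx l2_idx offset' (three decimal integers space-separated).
Answer: 1 4 4

Derivation:
vaddr = 100 = 0b01100100
  top 2 bits -> l1_idx = 1
  next 3 bits -> l2_idx = 4
  bottom 3 bits -> offset = 4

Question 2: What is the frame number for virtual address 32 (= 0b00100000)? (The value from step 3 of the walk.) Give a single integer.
Answer: 79

Derivation:
vaddr = 32: l1_idx=0, l2_idx=4
L1[0] = 0; L2[0][4] = 79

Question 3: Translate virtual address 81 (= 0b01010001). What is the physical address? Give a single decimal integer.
vaddr = 81 = 0b01010001
Split: l1_idx=1, l2_idx=2, offset=1
L1[1] = 1
L2[1][2] = 38
paddr = 38 * 8 + 1 = 305

Answer: 305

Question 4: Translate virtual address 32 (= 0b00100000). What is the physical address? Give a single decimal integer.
vaddr = 32 = 0b00100000
Split: l1_idx=0, l2_idx=4, offset=0
L1[0] = 0
L2[0][4] = 79
paddr = 79 * 8 + 0 = 632

Answer: 632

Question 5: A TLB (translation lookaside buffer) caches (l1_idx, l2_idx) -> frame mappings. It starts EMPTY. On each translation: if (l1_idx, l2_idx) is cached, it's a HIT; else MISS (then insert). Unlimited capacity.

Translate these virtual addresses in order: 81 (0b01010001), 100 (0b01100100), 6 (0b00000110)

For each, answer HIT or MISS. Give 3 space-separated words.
Answer: MISS MISS MISS

Derivation:
vaddr=81: (1,2) not in TLB -> MISS, insert
vaddr=100: (1,4) not in TLB -> MISS, insert
vaddr=6: (0,0) not in TLB -> MISS, insert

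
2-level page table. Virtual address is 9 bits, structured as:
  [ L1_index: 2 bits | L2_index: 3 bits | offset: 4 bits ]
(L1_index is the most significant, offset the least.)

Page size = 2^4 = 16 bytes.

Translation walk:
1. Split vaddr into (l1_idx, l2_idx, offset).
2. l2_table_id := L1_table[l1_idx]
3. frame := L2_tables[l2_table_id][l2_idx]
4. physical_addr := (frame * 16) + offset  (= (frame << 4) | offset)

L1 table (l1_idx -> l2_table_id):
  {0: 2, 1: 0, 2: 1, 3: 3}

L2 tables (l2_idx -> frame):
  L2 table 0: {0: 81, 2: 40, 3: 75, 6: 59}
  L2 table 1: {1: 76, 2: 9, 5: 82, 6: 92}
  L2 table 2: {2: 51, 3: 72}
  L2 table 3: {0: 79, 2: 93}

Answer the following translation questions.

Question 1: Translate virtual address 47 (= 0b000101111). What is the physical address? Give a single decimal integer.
vaddr = 47 = 0b000101111
Split: l1_idx=0, l2_idx=2, offset=15
L1[0] = 2
L2[2][2] = 51
paddr = 51 * 16 + 15 = 831

Answer: 831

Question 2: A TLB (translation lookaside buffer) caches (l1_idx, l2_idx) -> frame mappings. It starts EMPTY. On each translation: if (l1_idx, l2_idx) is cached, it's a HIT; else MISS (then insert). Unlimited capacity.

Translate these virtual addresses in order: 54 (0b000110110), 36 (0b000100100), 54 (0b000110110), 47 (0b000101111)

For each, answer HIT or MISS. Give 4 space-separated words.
Answer: MISS MISS HIT HIT

Derivation:
vaddr=54: (0,3) not in TLB -> MISS, insert
vaddr=36: (0,2) not in TLB -> MISS, insert
vaddr=54: (0,3) in TLB -> HIT
vaddr=47: (0,2) in TLB -> HIT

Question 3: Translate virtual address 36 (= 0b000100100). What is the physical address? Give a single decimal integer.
vaddr = 36 = 0b000100100
Split: l1_idx=0, l2_idx=2, offset=4
L1[0] = 2
L2[2][2] = 51
paddr = 51 * 16 + 4 = 820

Answer: 820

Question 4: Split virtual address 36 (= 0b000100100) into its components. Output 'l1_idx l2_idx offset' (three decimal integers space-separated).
Answer: 0 2 4

Derivation:
vaddr = 36 = 0b000100100
  top 2 bits -> l1_idx = 0
  next 3 bits -> l2_idx = 2
  bottom 4 bits -> offset = 4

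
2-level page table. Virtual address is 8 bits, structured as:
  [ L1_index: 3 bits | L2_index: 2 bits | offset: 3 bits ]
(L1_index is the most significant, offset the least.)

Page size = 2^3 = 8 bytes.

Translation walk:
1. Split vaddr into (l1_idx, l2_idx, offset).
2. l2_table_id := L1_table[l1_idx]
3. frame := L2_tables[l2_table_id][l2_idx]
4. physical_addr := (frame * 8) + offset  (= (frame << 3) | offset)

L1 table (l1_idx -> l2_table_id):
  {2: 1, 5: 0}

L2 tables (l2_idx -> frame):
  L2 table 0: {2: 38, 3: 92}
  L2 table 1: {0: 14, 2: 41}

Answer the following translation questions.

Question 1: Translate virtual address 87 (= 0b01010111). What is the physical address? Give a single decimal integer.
vaddr = 87 = 0b01010111
Split: l1_idx=2, l2_idx=2, offset=7
L1[2] = 1
L2[1][2] = 41
paddr = 41 * 8 + 7 = 335

Answer: 335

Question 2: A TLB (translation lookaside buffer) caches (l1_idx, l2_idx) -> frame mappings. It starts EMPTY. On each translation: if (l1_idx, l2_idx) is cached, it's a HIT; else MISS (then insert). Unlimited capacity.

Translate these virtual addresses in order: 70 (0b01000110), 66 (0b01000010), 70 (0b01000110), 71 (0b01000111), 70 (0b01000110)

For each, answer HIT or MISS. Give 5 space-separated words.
Answer: MISS HIT HIT HIT HIT

Derivation:
vaddr=70: (2,0) not in TLB -> MISS, insert
vaddr=66: (2,0) in TLB -> HIT
vaddr=70: (2,0) in TLB -> HIT
vaddr=71: (2,0) in TLB -> HIT
vaddr=70: (2,0) in TLB -> HIT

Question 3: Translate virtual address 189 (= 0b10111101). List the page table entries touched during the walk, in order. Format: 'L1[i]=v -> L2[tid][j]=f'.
Answer: L1[5]=0 -> L2[0][3]=92

Derivation:
vaddr = 189 = 0b10111101
Split: l1_idx=5, l2_idx=3, offset=5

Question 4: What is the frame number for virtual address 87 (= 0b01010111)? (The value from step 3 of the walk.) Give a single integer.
Answer: 41

Derivation:
vaddr = 87: l1_idx=2, l2_idx=2
L1[2] = 1; L2[1][2] = 41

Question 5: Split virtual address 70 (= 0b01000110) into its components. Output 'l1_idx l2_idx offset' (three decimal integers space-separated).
Answer: 2 0 6

Derivation:
vaddr = 70 = 0b01000110
  top 3 bits -> l1_idx = 2
  next 2 bits -> l2_idx = 0
  bottom 3 bits -> offset = 6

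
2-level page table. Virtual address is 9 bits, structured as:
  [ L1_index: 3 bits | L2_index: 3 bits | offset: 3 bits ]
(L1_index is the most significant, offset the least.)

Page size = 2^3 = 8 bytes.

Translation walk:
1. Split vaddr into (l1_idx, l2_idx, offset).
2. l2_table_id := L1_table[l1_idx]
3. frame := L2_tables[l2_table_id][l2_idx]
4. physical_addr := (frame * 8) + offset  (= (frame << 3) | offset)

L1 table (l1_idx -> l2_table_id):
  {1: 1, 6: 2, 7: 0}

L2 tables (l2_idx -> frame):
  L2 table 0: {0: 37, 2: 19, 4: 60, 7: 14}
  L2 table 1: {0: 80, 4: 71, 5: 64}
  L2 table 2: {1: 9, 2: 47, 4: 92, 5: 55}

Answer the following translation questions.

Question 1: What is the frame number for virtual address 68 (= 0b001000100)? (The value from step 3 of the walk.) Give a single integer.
Answer: 80

Derivation:
vaddr = 68: l1_idx=1, l2_idx=0
L1[1] = 1; L2[1][0] = 80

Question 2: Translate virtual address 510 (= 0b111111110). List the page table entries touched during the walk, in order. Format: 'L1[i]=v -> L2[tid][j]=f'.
vaddr = 510 = 0b111111110
Split: l1_idx=7, l2_idx=7, offset=6

Answer: L1[7]=0 -> L2[0][7]=14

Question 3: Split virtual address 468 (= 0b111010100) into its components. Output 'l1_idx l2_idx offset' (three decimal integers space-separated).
vaddr = 468 = 0b111010100
  top 3 bits -> l1_idx = 7
  next 3 bits -> l2_idx = 2
  bottom 3 bits -> offset = 4

Answer: 7 2 4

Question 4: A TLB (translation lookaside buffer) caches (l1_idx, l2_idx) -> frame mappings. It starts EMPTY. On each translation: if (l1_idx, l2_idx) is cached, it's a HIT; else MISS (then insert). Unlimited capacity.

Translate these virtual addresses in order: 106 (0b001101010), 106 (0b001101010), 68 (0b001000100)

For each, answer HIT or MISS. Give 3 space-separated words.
vaddr=106: (1,5) not in TLB -> MISS, insert
vaddr=106: (1,5) in TLB -> HIT
vaddr=68: (1,0) not in TLB -> MISS, insert

Answer: MISS HIT MISS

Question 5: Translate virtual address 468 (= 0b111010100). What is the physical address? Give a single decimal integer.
Answer: 156

Derivation:
vaddr = 468 = 0b111010100
Split: l1_idx=7, l2_idx=2, offset=4
L1[7] = 0
L2[0][2] = 19
paddr = 19 * 8 + 4 = 156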